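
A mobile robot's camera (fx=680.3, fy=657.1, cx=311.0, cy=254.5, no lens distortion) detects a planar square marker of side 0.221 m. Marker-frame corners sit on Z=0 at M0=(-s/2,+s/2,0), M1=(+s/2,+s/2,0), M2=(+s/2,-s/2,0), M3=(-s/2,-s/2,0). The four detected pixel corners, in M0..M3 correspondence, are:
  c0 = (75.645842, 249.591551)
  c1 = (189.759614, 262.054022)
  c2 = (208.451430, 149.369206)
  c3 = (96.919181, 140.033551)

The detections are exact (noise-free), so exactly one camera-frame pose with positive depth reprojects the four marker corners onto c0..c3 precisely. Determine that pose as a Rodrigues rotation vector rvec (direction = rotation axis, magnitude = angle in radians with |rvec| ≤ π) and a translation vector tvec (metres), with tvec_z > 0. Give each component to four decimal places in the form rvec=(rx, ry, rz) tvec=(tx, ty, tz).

rvec=(-0.1663, 0.1370, 0.1191) tvec=(-0.3135, -0.1058, 1.2630)

Intrinsics K: fx=680.3, fy=657.1, cx=311.0, cy=254.5
Marker side s = 0.221 m; corners in marker frame (Z=0):
  M0 = (-0.1105, +0.1105, 0)
  M1 = (+0.1105, +0.1105, 0)
  M2 = (+0.1105, -0.1105, 0)
  M3 = (-0.1105, -0.1105, 0)
Detected image corners:
  c0 = (75.645842, 249.591551) px
  c1 = (189.759614, 262.054022) px
  c2 = (208.451430, 149.369206) px
  c3 = (96.919181, 140.033551) px
Planar DLT: solve 8×8 A·h = b for H (H[2,2]=1):
  H  [+493.99745 -108.17770 +142.11294]
  H  [+26.15617 +477.90273 +199.43185]
  H  [-0.11517 -0.12393 +1.00000]
B = K⁻¹H; ‖b₁‖=0.791778, ‖b₂‖=0.791778; λ = 2/(‖b₁‖+‖b₂‖) = 1.262980, sign → tz>0 ⇒ λ=+1.262980
r₁ = λ·B[:,0] = (+0.98360,+0.10661,-0.14546); r₂ = λ·B[:,1] = (-0.12928,+0.97918,-0.15652)
r₃ = r₁×r₂ = (+0.12574,+0.17276,+0.97690); SVD([r₁ r₂ r₃]) → R = UVᵀ:
  R  [+0.98360 -0.12928 +0.12574]
  R  [+0.10661 +0.97918 +0.17276]
  R  [-0.14546 -0.15652 +0.97690]
t = (-0.31354, -0.10584, +1.26298) m
tr R = 2.939686; θ = arccos((tr R − 1)/2) = 0.246211 rad = 14.107°
axis k = ((R−Rᵀ)₃₂, (R−Rᵀ)₁₃, (R−Rᵀ)₂₁) / (2 sinθ) = (-0.675512, +0.556343, +0.483907)
rvec = θ·k = (-0.166319, +0.136978, +0.119143)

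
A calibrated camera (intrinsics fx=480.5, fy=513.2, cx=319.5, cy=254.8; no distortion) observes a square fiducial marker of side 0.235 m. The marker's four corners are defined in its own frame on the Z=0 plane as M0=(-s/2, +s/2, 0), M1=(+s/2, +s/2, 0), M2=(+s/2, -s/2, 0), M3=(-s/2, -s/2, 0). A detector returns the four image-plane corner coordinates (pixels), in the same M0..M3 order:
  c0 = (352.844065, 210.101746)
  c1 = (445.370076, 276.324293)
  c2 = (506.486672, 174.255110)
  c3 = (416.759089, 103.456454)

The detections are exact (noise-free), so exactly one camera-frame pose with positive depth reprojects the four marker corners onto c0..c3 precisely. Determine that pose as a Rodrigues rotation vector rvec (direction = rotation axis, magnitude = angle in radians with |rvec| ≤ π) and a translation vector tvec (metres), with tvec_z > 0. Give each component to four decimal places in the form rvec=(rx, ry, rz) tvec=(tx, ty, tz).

Intrinsics K: fx=480.5, fy=513.2, cx=319.5, cy=254.8
Marker side s = 0.235 m; corners in marker frame (Z=0):
  M0 = (-0.1175, +0.1175, 0)
  M1 = (+0.1175, +0.1175, 0)
  M2 = (+0.1175, -0.1175, 0)
  M3 = (-0.1175, -0.1175, 0)
Detected image corners:
  c0 = (352.844065, 210.101746) px
  c1 = (445.370076, 276.324293) px
  c2 = (506.486672, 174.255110) px
  c3 = (416.759089, 103.456454) px
Planar DLT: solve 8×8 A·h = b for H (H[2,2]=1):
  H  [+468.59663 -266.68429 +431.37717]
  H  [+327.41362 +443.50740 +191.77904]
  H  [+0.18780 -0.00184 +1.00000]
B = K⁻¹H; ‖b₁‖=1.027185, ‖b₂‖=1.027185; λ = 2/(‖b₁‖+‖b₂‖) = 0.973535, sign → tz>0 ⇒ λ=+0.973535
r₁ = λ·B[:,0] = (+0.82785,+0.53032,+0.18283); r₂ = λ·B[:,1] = (-0.53914,+0.84222,-0.00179)
r₃ = r₁×r₂ = (-0.15493,-0.09709,+0.98314); SVD([r₁ r₂ r₃]) → R = UVᵀ:
  R  [+0.82785 -0.53914 -0.15493]
  R  [+0.53032 +0.84222 -0.09709]
  R  [+0.18283 -0.00179 +0.98314]
t = (+0.22667, -0.11955, +0.97353) m
tr R = 2.653204; θ = arccos((tr R − 1)/2) = 0.597753 rad = 34.249°
axis k = ((R−Rᵀ)₃₂, (R−Rᵀ)₁₃, (R−Rᵀ)₂₁) / (2 sinθ) = (+0.084670, -0.300086, +0.950147)
rvec = θ·k = (+0.050612, -0.179377, +0.567953)

rvec=(0.0506, -0.1794, 0.5680) tvec=(0.2267, -0.1196, 0.9735)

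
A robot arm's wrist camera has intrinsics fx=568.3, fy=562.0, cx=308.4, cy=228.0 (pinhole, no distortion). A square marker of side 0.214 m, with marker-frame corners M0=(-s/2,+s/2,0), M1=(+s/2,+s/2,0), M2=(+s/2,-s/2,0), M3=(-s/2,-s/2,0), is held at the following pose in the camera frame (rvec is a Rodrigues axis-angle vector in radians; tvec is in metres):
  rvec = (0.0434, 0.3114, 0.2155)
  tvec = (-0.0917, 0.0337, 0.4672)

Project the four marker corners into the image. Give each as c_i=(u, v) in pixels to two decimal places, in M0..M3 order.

Intrinsics K: fx=568.3, fy=562.0, cx=308.4, cy=228.0
Marker side s = 0.214 m; corners in marker frame (Z=0):
  M0 = (-0.1070, +0.1070, 0)
  M1 = (+0.1070, +0.1070, 0)
  M2 = (+0.1070, -0.1070, 0)
  M3 = (-0.1070, -0.1070, 0)
rvec = (0.0434, 0.3114, 0.2155), |rvec| = θ = 0.38117 rad = 21.840°
Rodrigues: sinθ=0.37201, 1−cosθ=0.07177; R = I + sinθ·[k]× + (1−cosθ)·[k]×²:
    [+0.92916 -0.20364 +0.30853]
    [+0.21700 +0.97613 -0.00921]
    [-0.29929 +0.07551 +0.95117]
t = (-0.0917, 0.0337, 0.4672) m
M0: Pc = R·M0+t = (-0.21291, +0.11493, +0.50730); u = 568.3·(-0.21291)/0.50730 + 308.4 = 69.8906, v = 562.0·(+0.11493)/0.50730 + 228.0 = 355.3186
M1: Pc = R·M1+t = (-0.01407, +0.16136, +0.44325); u = 568.3·(-0.01407)/0.44325 + 308.4 = 290.3610, v = 562.0·(+0.16136)/0.44325 + 228.0 = 432.5929
M2: Pc = R·M2+t = (+0.02951, -0.04753, +0.42710); u = 568.3·(+0.02951)/0.42710 + 308.4 = 347.6662, v = 562.0·(-0.04753)/0.42710 + 228.0 = 165.4606
M3: Pc = R·M3+t = (-0.16933, -0.09396, +0.49115); u = 568.3·(-0.16933)/0.49115 + 308.4 = 112.4695, v = 562.0·(-0.09396)/0.49115 + 228.0 = 120.4800

c0=(69.89, 355.32) c1=(290.36, 432.59) c2=(347.67, 165.46) c3=(112.47, 120.48)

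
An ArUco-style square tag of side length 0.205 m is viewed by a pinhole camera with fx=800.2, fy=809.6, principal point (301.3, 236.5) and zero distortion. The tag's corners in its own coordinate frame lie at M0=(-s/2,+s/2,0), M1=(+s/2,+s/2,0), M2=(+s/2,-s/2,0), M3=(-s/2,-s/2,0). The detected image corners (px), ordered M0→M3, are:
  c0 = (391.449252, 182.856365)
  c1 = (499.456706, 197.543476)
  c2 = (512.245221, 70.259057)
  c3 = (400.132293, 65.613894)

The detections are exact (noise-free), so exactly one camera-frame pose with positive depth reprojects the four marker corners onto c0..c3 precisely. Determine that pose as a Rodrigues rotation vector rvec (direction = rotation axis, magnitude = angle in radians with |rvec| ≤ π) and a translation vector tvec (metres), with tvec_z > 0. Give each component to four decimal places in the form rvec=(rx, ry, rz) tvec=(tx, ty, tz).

rvec=(0.1726, 0.6144, 0.1114) tvec=(0.2513, -0.1803, 1.3671)

Intrinsics K: fx=800.2, fy=809.6, cx=301.3, cy=236.5
Marker side s = 0.205 m; corners in marker frame (Z=0):
  M0 = (-0.1025, +0.1025, 0)
  M1 = (+0.1025, +0.1025, 0)
  M2 = (+0.1025, -0.1025, 0)
  M3 = (-0.1025, -0.1025, 0)
Detected image corners:
  c0 = (391.449252, 182.856365) px
  c1 = (499.456706, 197.543476) px
  c2 = (512.245221, 70.259057) px
  c3 = (400.132293, 65.613894) px
Planar DLT: solve 8×8 A·h = b for H (H[2,2]=1):
  H  [+351.05757 +11.97337 +448.41971]
  H  [-5.65042 +613.67320 +129.75260]
  H  [-0.41186 +0.14179 +1.00000]
B = K⁻¹H; ‖b₁‖=0.731480, ‖b₂‖=0.731480; λ = 2/(‖b₁‖+‖b₂‖) = 1.367092, sign → tz>0 ⇒ λ=+1.367092
r₁ = λ·B[:,0] = (+0.81177,+0.15494,-0.56305); r₂ = λ·B[:,1] = (-0.05253,+0.97963,+0.19384)
r₃ = r₁×r₂ = (+0.58161,-0.12777,+0.80337); SVD([r₁ r₂ r₃]) → R = UVᵀ:
  R  [+0.81177 -0.05253 +0.58161]
  R  [+0.15494 +0.97963 -0.12777]
  R  [-0.56305 +0.19384 +0.80337]
t = (+0.25134, -0.18025, +1.36709) m
tr R = 2.594761; θ = arccos((tr R − 1)/2) = 0.647854 rad = 37.119°
axis k = ((R−Rᵀ)₃₂, (R−Rᵀ)₁₃, (R−Rᵀ)₂₁) / (2 sinθ) = (+0.266462, +0.948394, +0.171893)
rvec = θ·k = (+0.172629, +0.614421, +0.111361)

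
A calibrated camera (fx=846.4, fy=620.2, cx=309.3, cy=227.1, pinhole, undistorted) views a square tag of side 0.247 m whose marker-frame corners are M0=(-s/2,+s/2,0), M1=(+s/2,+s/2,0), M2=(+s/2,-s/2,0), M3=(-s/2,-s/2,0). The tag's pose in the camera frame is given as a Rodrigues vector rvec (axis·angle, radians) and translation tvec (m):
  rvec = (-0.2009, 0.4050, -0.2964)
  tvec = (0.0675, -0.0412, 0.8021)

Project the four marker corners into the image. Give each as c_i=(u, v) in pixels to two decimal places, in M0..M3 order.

Intrinsics K: fx=846.4, fy=620.2, cx=309.3, cy=227.1
Marker side s = 0.247 m; corners in marker frame (Z=0):
  M0 = (-0.1235, +0.1235, 0)
  M1 = (+0.1235, +0.1235, 0)
  M2 = (+0.1235, -0.1235, 0)
  M3 = (-0.1235, -0.1235, 0)
rvec = (-0.2009, 0.4050, -0.2964), |rvec| = θ = 0.54059 rad = 30.974°
Rodrigues: sinθ=0.51464, 1−cosθ=0.14260; R = I + sinθ·[k]× + (1−cosθ)·[k]×²:
    [+0.87710 +0.24247 +0.41462]
    [-0.32187 +0.93744 +0.13268]
    [-0.35650 -0.24983 +0.90027]
t = (0.0675, -0.0412, 0.8021) m
M0: Pc = R·M0+t = (-0.01088, +0.11433, +0.81527); u = 846.4·(-0.01088)/0.81527 + 309.3 = 298.0084, v = 620.2·(+0.11433)/0.81527 + 227.1 = 314.0701
M1: Pc = R·M1+t = (+0.20577, +0.03482, +0.72722); u = 846.4·(+0.20577)/0.72722 + 309.3 = 548.7897, v = 620.2·(+0.03482)/0.72722 + 227.1 = 256.7978
M2: Pc = R·M2+t = (+0.14588, -0.19673, +0.78893); u = 846.4·(+0.14588)/0.78893 + 309.3 = 465.8037, v = 620.2·(-0.19673)/0.78893 + 227.1 = 72.4480
M3: Pc = R·M3+t = (-0.07077, -0.11722, +0.87698); u = 846.4·(-0.07077)/0.87698 + 309.3 = 241.0009, v = 620.2·(-0.11722)/0.87698 + 227.1 = 144.2006

c0=(298.01, 314.07) c1=(548.79, 256.80) c2=(465.80, 72.45) c3=(241.00, 144.20)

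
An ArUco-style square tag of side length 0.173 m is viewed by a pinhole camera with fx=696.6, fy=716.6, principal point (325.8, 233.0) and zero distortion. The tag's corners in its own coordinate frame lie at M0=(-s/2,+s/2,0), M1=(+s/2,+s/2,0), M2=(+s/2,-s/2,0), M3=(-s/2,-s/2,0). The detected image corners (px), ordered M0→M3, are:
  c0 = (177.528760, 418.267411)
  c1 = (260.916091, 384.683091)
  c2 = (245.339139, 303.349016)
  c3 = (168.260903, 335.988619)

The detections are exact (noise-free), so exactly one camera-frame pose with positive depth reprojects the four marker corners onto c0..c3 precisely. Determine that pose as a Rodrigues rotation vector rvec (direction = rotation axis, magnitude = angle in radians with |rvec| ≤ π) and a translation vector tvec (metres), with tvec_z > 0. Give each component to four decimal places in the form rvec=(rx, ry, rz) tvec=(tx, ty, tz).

rvec=(-0.5932, 0.2660, -0.3367) tvec=(-0.2175, 0.2352, 1.3360)

Intrinsics K: fx=696.6, fy=716.6, cx=325.8, cy=233.0
Marker side s = 0.173 m; corners in marker frame (Z=0):
  M0 = (-0.0865, +0.0865, 0)
  M1 = (+0.0865, +0.0865, 0)
  M2 = (+0.0865, -0.0865, 0)
  M3 = (-0.0865, -0.0865, 0)
Detected image corners:
  c0 = (177.528760, 418.267411) px
  c1 = (260.916091, 384.683091) px
  c2 = (245.339139, 303.349016) px
  c3 = (168.260903, 335.988619) px
Planar DLT: solve 8×8 A·h = b for H (H[2,2]=1):
  H  [+439.58552 -21.55148 +212.39340]
  H  [-231.07092 +315.16077 +359.18223]
  H  [-0.11031 -0.43746 +1.00000]
B = K⁻¹H; ‖b₁‖=0.748529, ‖b₂‖=0.748528; λ = 2/(‖b₁‖+‖b₂‖) = 1.335954, sign → tz>0 ⇒ λ=+1.335954
r₁ = λ·B[:,0] = (+0.91197,-0.38287,-0.14737); r₂ = λ·B[:,1] = (+0.23200,+0.77758,-0.58442)
r₃ = r₁×r₂ = (+0.33835,+0.49879,+0.79795); SVD([r₁ r₂ r₃]) → R = UVᵀ:
  R  [+0.91197 +0.23200 +0.33835]
  R  [-0.38287 +0.77758 +0.49879]
  R  [-0.14737 -0.58442 +0.79795]
t = (-0.21749, +0.23524, +1.33595) m
tr R = 2.487503; θ = arccos((tr R − 1)/2) = 0.732131 rad = 41.948°
axis k = ((R−Rᵀ)₃₂, (R−Rᵀ)₁₃, (R−Rᵀ)₂₁) / (2 sinθ) = (-0.810233, +0.363316, -0.459918)
rvec = θ·k = (-0.593196, +0.265995, -0.336720)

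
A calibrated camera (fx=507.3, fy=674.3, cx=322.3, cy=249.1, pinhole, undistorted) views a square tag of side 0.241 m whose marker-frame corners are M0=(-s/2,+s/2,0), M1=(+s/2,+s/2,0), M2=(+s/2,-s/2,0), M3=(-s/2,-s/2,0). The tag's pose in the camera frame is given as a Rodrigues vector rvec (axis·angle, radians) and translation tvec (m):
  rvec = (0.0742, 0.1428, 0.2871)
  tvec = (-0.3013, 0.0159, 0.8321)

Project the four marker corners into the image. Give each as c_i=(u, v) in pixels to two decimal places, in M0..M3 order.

Intrinsics K: fx=507.3, fy=674.3, cx=322.3, cy=249.1
Marker side s = 0.241 m; corners in marker frame (Z=0):
  M0 = (-0.1205, +0.1205, 0)
  M1 = (+0.1205, +0.1205, 0)
  M2 = (+0.1205, -0.1205, 0)
  M3 = (-0.1205, -0.1205, 0)
rvec = (0.0742, 0.1428, 0.2871), |rvec| = θ = 0.32913 rad = 18.858°
Rodrigues: sinθ=0.32322, 1−cosθ=0.05367; R = I + sinθ·[k]× + (1−cosθ)·[k]×²:
    [+0.94905 -0.27669 +0.15079]
    [+0.28719 +0.95643 -0.05255]
    [-0.12968 +0.09318 +0.98717]
t = (-0.3013, 0.0159, 0.8321) m
M0: Pc = R·M0+t = (-0.44900, +0.09654, +0.85895); u = 507.3·(-0.44900)/0.85895 + 322.3 = 57.1184, v = 674.3·(+0.09654)/0.85895 + 249.1 = 324.8884
M1: Pc = R·M1+t = (-0.22028, +0.16576, +0.82770); u = 507.3·(-0.22028)/0.82770 + 322.3 = 187.2895, v = 674.3·(+0.16576)/0.82770 + 249.1 = 384.1362
M2: Pc = R·M2+t = (-0.15360, -0.06474, +0.80525); u = 507.3·(-0.15360)/0.80525 + 322.3 = 225.5345, v = 674.3·(-0.06474)/0.80525 + 249.1 = 194.8854
M3: Pc = R·M3+t = (-0.38232, -0.13396, +0.83650); u = 507.3·(-0.38232)/0.83650 + 322.3 = 90.4399, v = 674.3·(-0.13396)/0.83650 + 249.1 = 141.1176

c0=(57.12, 324.89) c1=(187.29, 384.14) c2=(225.53, 194.89) c3=(90.44, 141.12)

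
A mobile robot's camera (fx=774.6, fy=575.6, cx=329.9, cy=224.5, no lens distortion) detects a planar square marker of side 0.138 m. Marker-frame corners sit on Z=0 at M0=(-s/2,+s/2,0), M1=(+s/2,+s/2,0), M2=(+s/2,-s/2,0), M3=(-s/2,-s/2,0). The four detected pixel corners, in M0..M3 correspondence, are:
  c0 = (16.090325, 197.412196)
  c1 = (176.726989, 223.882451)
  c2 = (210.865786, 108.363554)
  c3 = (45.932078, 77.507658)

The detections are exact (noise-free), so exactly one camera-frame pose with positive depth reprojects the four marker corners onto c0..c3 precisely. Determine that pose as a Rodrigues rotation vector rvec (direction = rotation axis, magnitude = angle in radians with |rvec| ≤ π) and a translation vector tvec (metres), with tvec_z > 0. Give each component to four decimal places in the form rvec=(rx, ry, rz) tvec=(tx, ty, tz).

Intrinsics K: fx=774.6, fy=575.6, cx=329.9, cy=224.5
Marker side s = 0.138 m; corners in marker frame (Z=0):
  M0 = (-0.0690, +0.0690, 0)
  M1 = (+0.0690, +0.0690, 0)
  M2 = (+0.0690, -0.0690, 0)
  M3 = (-0.0690, -0.0690, 0)
Detected image corners:
  c0 = (16.090325, 197.412196) px
  c1 = (176.726989, 223.882451) px
  c2 = (210.865786, 108.363554) px
  c3 = (45.932078, 77.507658) px
Planar DLT: solve 8×8 A·h = b for H (H[2,2]=1):
  H  [+1203.31697 -205.83222 +113.34380]
  H  [+239.80997 +888.14456 +152.94925]
  H  [+0.21320 +0.23318 +1.00000]
B = K⁻¹H; ‖b₁‖=1.515273, ‖b₂‖=1.515273; λ = 2/(‖b₁‖+‖b₂‖) = 0.659947, sign → tz>0 ⇒ λ=+0.659947
r₁ = λ·B[:,0] = (+0.96528,+0.22007,+0.14070); r₂ = λ·B[:,1] = (-0.24091,+0.95827,+0.15389)
r₃ = r₁×r₂ = (-0.10096,-0.18244,+0.97802); SVD([r₁ r₂ r₃]) → R = UVᵀ:
  R  [+0.96528 -0.24091 -0.10096]
  R  [+0.22007 +0.95827 -0.18244]
  R  [+0.14070 +0.15389 +0.97802]
t = (-0.18450, -0.08204, +0.65995) m
tr R = 2.901573; θ = arccos((tr R − 1)/2) = 0.315032 rad = 18.050°
axis k = ((R−Rᵀ)₃₂, (R−Rᵀ)₁₃, (R−Rᵀ)₂₁) / (2 sinθ) = (+0.542731, -0.389976, +0.743883)
rvec = θ·k = (+0.170978, -0.122855, +0.234347)

rvec=(0.1710, -0.1229, 0.2343) tvec=(-0.1845, -0.0820, 0.6599)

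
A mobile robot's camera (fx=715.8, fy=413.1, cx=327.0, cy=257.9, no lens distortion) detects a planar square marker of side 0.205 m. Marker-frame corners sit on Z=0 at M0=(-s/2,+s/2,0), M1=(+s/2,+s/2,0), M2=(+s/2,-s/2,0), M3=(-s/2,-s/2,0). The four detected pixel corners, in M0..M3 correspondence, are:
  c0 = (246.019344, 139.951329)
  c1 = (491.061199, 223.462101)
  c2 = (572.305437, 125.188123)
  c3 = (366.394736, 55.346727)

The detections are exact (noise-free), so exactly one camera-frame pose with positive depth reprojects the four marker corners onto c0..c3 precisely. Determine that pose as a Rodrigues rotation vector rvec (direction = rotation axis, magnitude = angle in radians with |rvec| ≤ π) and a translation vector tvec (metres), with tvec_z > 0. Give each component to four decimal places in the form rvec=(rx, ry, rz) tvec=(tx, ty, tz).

Intrinsics K: fx=715.8, fy=413.1, cx=327.0, cy=257.9
Marker side s = 0.205 m; corners in marker frame (Z=0):
  M0 = (-0.1025, +0.1025, 0)
  M1 = (+0.1025, +0.1025, 0)
  M2 = (+0.1025, -0.1025, 0)
  M3 = (-0.1025, -0.1025, 0)
Detected image corners:
  c0 = (246.019344, 139.951329) px
  c1 = (491.061199, 223.462101) px
  c2 = (572.305437, 125.188123) px
  c3 = (366.394736, 55.346727) px
Planar DLT: solve 8×8 A·h = b for H (H[2,2]=1):
  H  [+1085.65112 -849.19658 +423.18905]
  H  [+369.20336 +330.01861 +131.93507]
  H  [-0.01406 -0.85287 +1.00000]
B = K⁻¹H; ‖b₁‖=1.770486, ‖b₂‖=1.770486; λ = 2/(‖b₁‖+‖b₂‖) = 0.564817, sign → tz>0 ⇒ λ=+0.564817
r₁ = λ·B[:,0] = (+0.86028,+0.50976,-0.00794); r₂ = λ·B[:,1] = (-0.45001,+0.75196,-0.48171)
r₃ = r₁×r₂ = (-0.23958,+0.41798,+0.87629); SVD([r₁ r₂ r₃]) → R = UVᵀ:
  R  [+0.86028 -0.45001 -0.23958]
  R  [+0.50976 +0.75196 +0.41798]
  R  [-0.00794 -0.48171 +0.87629]
t = (+0.07590, -0.17223, +0.56482) m
tr R = 2.488533; θ = arccos((tr R − 1)/2) = 0.731360 rad = 41.904°
axis k = ((R−Rᵀ)₃₂, (R−Rᵀ)₁₃, (R−Rᵀ)₂₁) / (2 sinθ) = (-0.673543, -0.173417, +0.718517)
rvec = θ·k = (-0.492602, -0.126830, +0.525495)

rvec=(-0.4926, -0.1268, 0.5255) tvec=(0.0759, -0.1722, 0.5648)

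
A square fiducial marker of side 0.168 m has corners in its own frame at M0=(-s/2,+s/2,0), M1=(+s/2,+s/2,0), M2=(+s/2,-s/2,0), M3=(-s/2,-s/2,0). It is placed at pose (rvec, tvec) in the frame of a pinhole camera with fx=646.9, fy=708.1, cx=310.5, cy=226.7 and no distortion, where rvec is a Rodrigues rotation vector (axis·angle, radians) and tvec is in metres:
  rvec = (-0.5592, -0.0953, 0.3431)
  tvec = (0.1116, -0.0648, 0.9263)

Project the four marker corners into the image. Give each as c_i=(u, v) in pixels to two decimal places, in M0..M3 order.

Intrinsics K: fx=646.9, fy=708.1, cx=310.5, cy=226.7
Marker side s = 0.168 m; corners in marker frame (Z=0):
  M0 = (-0.0840, +0.0840, 0)
  M1 = (+0.0840, +0.0840, 0)
  M2 = (+0.0840, -0.0840, 0)
  M3 = (-0.0840, -0.0840, 0)
rvec = (-0.5592, -0.0953, 0.3431), |rvec| = θ = 0.66295 rad = 37.984°
Rodrigues: sinθ=0.61545, 1−cosθ=0.21182; R = I + sinθ·[k]× + (1−cosθ)·[k]×²:
    [+0.93889 -0.29283 -0.18094]
    [+0.34420 +0.79256 +0.50337]
    [-0.00400 -0.53489 +0.84491]
t = (0.1116, -0.0648, 0.9263) m
M0: Pc = R·M0+t = (+0.00814, -0.02714, +0.88171); u = 646.9·(+0.00814)/0.88171 + 310.5 = 316.4691, v = 708.1·(-0.02714)/0.88171 + 226.7 = 204.9055
M1: Pc = R·M1+t = (+0.16587, +0.03069, +0.88103); u = 646.9·(+0.16587)/0.88103 + 310.5 = 432.2894, v = 708.1·(+0.03069)/0.88103 + 226.7 = 251.3639
M2: Pc = R·M2+t = (+0.21506, -0.10246, +0.97089); u = 646.9·(+0.21506)/0.97089 + 310.5 = 453.7958, v = 708.1·(-0.10246)/0.97089 + 226.7 = 151.9716
M3: Pc = R·M3+t = (+0.05733, -0.16029, +0.97157); u = 646.9·(+0.05733)/0.97157 + 310.5 = 348.6729, v = 708.1·(-0.16029)/0.97157 + 226.7 = 109.8788

c0=(316.47, 204.91) c1=(432.29, 251.36) c2=(453.80, 151.97) c3=(348.67, 109.88)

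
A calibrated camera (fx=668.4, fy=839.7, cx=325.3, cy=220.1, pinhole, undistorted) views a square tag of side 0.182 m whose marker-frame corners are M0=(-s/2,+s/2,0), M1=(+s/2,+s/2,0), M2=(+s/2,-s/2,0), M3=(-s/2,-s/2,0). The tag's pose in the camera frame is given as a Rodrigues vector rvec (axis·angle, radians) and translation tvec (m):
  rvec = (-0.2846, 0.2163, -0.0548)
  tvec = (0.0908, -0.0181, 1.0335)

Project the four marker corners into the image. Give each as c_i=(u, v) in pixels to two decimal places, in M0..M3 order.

Intrinsics K: fx=668.4, fy=839.7, cx=325.3, cy=220.1
Marker side s = 0.182 m; corners in marker frame (Z=0):
  M0 = (-0.0910, +0.0910, 0)
  M1 = (+0.0910, +0.0910, 0)
  M2 = (+0.0910, -0.0910, 0)
  M3 = (-0.0910, -0.0910, 0)
rvec = (-0.2846, 0.2163, -0.0548), |rvec| = θ = 0.36164 rad = 20.721°
Rodrigues: sinθ=0.35381, 1−cosθ=0.06468; R = I + sinθ·[k]× + (1−cosθ)·[k]×²:
    [+0.97538 +0.02317 +0.21933]
    [-0.08406 +0.95846 +0.27257]
    [-0.20390 -0.28430 +0.93680]
t = (0.0908, -0.0181, 1.0335) m
M0: Pc = R·M0+t = (+0.00415, +0.07677, +1.02618); u = 668.4·(+0.00415)/1.02618 + 325.3 = 328.0025, v = 839.7·(+0.07677)/1.02618 + 220.1 = 282.9180
M1: Pc = R·M1+t = (+0.18167, +0.06147, +0.98907); u = 668.4·(+0.18167)/0.98907 + 325.3 = 448.0679, v = 839.7·(+0.06147)/0.98907 + 220.1 = 272.2867
M2: Pc = R·M2+t = (+0.17745, -0.11297, +1.04082); u = 668.4·(+0.17745)/1.04082 + 325.3 = 439.2569, v = 839.7·(-0.11297)/1.04082 + 220.1 = 128.9601
M3: Pc = R·M3+t = (-0.00007, -0.09767, +1.07793); u = 668.4·(-0.00007)/1.07793 + 325.3 = 325.2582, v = 839.7·(-0.09767)/1.07793 + 220.1 = 144.0154

c0=(328.00, 282.92) c1=(448.07, 272.29) c2=(439.26, 128.96) c3=(325.26, 144.02)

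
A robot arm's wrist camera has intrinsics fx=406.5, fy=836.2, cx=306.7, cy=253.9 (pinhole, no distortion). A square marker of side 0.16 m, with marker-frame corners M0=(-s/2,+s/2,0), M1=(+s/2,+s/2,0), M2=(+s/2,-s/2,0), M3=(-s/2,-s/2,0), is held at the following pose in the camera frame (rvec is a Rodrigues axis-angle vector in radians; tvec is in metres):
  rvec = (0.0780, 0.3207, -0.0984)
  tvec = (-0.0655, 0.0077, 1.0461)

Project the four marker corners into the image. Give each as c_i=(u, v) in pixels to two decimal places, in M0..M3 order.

Intrinsics K: fx=406.5, fy=836.2, cx=306.7, cy=253.9
Marker side s = 0.16 m; corners in marker frame (Z=0):
  M0 = (-0.0800, +0.0800, 0)
  M1 = (+0.0800, +0.0800, 0)
  M2 = (+0.0800, -0.0800, 0)
  M3 = (-0.0800, -0.0800, 0)
rvec = (0.0780, 0.3207, -0.0984), |rvec| = θ = 0.34441 rad = 19.733°
Rodrigues: sinθ=0.33764, 1−cosθ=0.05872; R = I + sinθ·[k]× + (1−cosθ)·[k]×²:
    [+0.94429 +0.10885 +0.31060]
    [-0.08408 +0.99219 -0.09209]
    [-0.31820 +0.06084 +0.94607]
t = (-0.0655, 0.0077, 1.0461) m
M0: Pc = R·M0+t = (-0.13234, +0.09380, +1.07642); u = 406.5·(-0.13234)/1.07642 + 306.7 = 256.7251, v = 836.2·(+0.09380)/1.07642 + 253.9 = 326.7685
M1: Pc = R·M1+t = (+0.01875, +0.08035, +1.02551); u = 406.5·(+0.01875)/1.02551 + 306.7 = 314.1327, v = 836.2·(+0.08035)/1.02551 + 253.9 = 319.4164
M2: Pc = R·M2+t = (+0.00134, -0.07840, +1.01578); u = 406.5·(+0.00134)/1.01578 + 306.7 = 307.2343, v = 836.2·(-0.07840)/1.01578 + 253.9 = 189.3584
M3: Pc = R·M3+t = (-0.14975, -0.06495, +1.06669); u = 406.5·(-0.14975)/1.06669 + 306.7 = 249.6319, v = 836.2·(-0.06495)/1.06669 + 253.9 = 202.9851

c0=(256.73, 326.77) c1=(314.13, 319.42) c2=(307.23, 189.36) c3=(249.63, 202.99)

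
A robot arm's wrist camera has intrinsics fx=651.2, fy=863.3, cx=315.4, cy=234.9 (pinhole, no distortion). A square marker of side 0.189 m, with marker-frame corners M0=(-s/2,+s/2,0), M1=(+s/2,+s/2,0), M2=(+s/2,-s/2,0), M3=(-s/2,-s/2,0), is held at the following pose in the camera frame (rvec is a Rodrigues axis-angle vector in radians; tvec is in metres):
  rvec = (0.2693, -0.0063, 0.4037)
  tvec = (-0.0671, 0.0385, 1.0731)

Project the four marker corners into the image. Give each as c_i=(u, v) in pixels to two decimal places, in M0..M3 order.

c0=(201.60, 302.50) c1=(305.42, 359.09) c2=(350.35, 227.94) c3=(242.17, 167.30)

Intrinsics K: fx=651.2, fy=863.3, cx=315.4, cy=234.9
Marker side s = 0.189 m; corners in marker frame (Z=0):
  M0 = (-0.0945, +0.0945, 0)
  M1 = (+0.0945, +0.0945, 0)
  M2 = (+0.0945, -0.0945, 0)
  M3 = (-0.0945, -0.0945, 0)
rvec = (0.2693, -0.0063, 0.4037), |rvec| = θ = 0.48532 rad = 27.807°
Rodrigues: sinθ=0.46649, 1−cosθ=0.11547; R = I + sinθ·[k]× + (1−cosθ)·[k]×²:
    [+0.92008 -0.38887 +0.04724]
    [+0.38721 +0.88454 -0.26010]
    [+0.05936 +0.25761 +0.96443]
t = (-0.0671, 0.0385, 1.0731) m
M0: Pc = R·M0+t = (-0.19080, +0.08550, +1.09183); u = 651.2·(-0.19080)/1.09183 + 315.4 = 201.6042, v = 863.3·(+0.08550)/1.09183 + 234.9 = 302.5026
M1: Pc = R·M1+t = (-0.01690, +0.15868, +1.10305); u = 651.2·(-0.01690)/1.10305 + 315.4 = 305.4226, v = 863.3·(+0.15868)/1.10305 + 234.9 = 359.0907
M2: Pc = R·M2+t = (+0.05660, -0.00850, +1.05437); u = 651.2·(+0.05660)/1.05437 + 315.4 = 350.3549, v = 863.3·(-0.00850)/1.05437 + 234.9 = 227.9415
M3: Pc = R·M3+t = (-0.11730, -0.08168, +1.04315); u = 651.2·(-0.11730)/1.04315 + 315.4 = 242.1741, v = 863.3·(-0.08168)/1.04315 + 234.9 = 167.3019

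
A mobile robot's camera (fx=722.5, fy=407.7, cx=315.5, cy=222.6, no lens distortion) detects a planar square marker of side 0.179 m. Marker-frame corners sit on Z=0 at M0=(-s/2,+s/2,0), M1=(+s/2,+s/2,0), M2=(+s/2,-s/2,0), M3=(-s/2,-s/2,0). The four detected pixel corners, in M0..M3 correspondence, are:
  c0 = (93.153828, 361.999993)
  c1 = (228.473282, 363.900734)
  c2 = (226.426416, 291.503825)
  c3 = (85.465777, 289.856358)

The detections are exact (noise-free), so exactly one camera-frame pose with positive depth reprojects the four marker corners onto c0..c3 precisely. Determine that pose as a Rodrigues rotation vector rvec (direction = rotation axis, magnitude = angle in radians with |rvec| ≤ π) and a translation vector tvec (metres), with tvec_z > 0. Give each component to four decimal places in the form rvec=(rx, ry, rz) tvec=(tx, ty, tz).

rvec=(0.2148, 0.0252, 0.0141) tvec=(-0.2027, 0.2398, 0.9314)

Intrinsics K: fx=722.5, fy=407.7, cx=315.5, cy=222.6
Marker side s = 0.179 m; corners in marker frame (Z=0):
  M0 = (-0.0895, +0.0895, 0)
  M1 = (+0.0895, +0.0895, 0)
  M2 = (+0.0895, -0.0895, 0)
  M3 = (-0.0895, -0.0895, 0)
Detected image corners:
  c0 = (93.153828, 361.999993) px
  c1 = (228.473282, 363.900734) px
  c2 = (226.426416, 291.503825) px
  c3 = (85.465777, 289.856358) px
Planar DLT: solve 8×8 A·h = b for H (H[2,2]=1):
  H  [+767.41784 +63.50114 +158.27393]
  H  [+1.68976 +478.59213 +327.55392]
  H  [-0.02520 +0.22903 +1.00000]
B = K⁻¹H; ‖b₁‖=1.073620, ‖b₂‖=1.073620; λ = 2/(‖b₁‖+‖b₂‖) = 0.931428, sign → tz>0 ⇒ λ=+0.931428
r₁ = λ·B[:,0] = (+0.99959,+0.01668,-0.02347); r₂ = λ·B[:,1] = (-0.01129,+0.97692,+0.21332)
r₃ = r₁×r₂ = (+0.02649,-0.21297,+0.97670); SVD([r₁ r₂ r₃]) → R = UVᵀ:
  R  [+0.99959 -0.01129 +0.02649]
  R  [+0.01668 +0.97692 -0.21297]
  R  [-0.02347 +0.21332 +0.97670]
t = (-0.20269, +0.23978, +0.93143) m
tr R = 2.953202; θ = arccos((tr R − 1)/2) = 0.216752 rad = 12.419°
axis k = ((R−Rᵀ)₃₂, (R−Rᵀ)₁₃, (R−Rᵀ)₂₁) / (2 sinθ) = (+0.991101, +0.116156, +0.065017)
rvec = θ·k = (+0.214823, +0.025177, +0.014093)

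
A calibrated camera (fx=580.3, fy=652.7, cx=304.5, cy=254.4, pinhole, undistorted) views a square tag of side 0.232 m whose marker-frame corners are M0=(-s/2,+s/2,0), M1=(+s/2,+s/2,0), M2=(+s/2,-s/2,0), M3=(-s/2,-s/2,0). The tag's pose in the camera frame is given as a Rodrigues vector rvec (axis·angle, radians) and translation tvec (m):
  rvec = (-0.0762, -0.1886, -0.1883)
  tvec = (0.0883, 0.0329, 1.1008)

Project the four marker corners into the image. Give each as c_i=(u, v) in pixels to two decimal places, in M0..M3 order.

Intrinsics K: fx=580.3, fy=652.7, cx=304.5, cy=254.4
Marker side s = 0.232 m; corners in marker frame (Z=0):
  M0 = (-0.1160, +0.1160, 0)
  M1 = (+0.1160, +0.1160, 0)
  M2 = (+0.1160, -0.1160, 0)
  M3 = (-0.1160, -0.1160, 0)
rvec = (-0.0762, -0.1886, -0.1883), |rvec| = θ = 0.27719 rad = 15.882°
Rodrigues: sinθ=0.27365, 1−cosθ=0.03817; R = I + sinθ·[k]× + (1−cosθ)·[k]×²:
    [+0.96471 +0.19304 -0.17907]
    [-0.17876 +0.97950 +0.09287]
    [+0.19332 -0.05758 +0.97944]
t = (0.0883, 0.0329, 1.1008) m
M0: Pc = R·M0+t = (-0.00121, +0.16726, +1.07169); u = 580.3·(-0.00121)/1.07169 + 304.5 = 303.8424, v = 652.7·(+0.16726)/1.07169 + 254.4 = 356.2660
M1: Pc = R·M1+t = (+0.22260, +0.12579, +1.11655); u = 580.3·(+0.22260)/1.11655 + 304.5 = 420.1910, v = 652.7·(+0.12579)/1.11655 + 254.4 = 327.9309
M2: Pc = R·M2+t = (+0.17781, -0.10146, +1.12991); u = 580.3·(+0.17781)/1.12991 + 304.5 = 395.8224, v = 652.7·(-0.10146)/1.12991 + 254.4 = 195.7919
M3: Pc = R·M3+t = (-0.04600, -0.05999, +1.08505); u = 580.3·(-0.04600)/1.08505 + 304.5 = 279.8991, v = 652.7·(-0.05999)/1.08505 + 254.4 = 218.3162

c0=(303.84, 356.27) c1=(420.19, 327.93) c2=(395.82, 195.79) c3=(279.90, 218.32)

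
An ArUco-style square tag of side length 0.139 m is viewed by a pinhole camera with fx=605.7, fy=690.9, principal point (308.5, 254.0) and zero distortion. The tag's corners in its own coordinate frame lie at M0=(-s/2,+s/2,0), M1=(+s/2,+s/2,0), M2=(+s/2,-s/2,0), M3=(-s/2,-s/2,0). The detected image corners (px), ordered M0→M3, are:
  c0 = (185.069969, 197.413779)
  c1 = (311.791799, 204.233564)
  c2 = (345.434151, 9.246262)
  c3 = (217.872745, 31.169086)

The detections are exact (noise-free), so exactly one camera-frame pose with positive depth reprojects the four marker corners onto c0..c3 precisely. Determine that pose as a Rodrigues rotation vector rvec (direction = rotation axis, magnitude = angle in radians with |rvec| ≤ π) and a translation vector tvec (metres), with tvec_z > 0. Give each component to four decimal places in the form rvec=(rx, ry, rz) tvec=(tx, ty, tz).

rvec=(-0.1853, 0.6159, 0.1457) tvec=(-0.0404, -0.1061, 0.5065)

Intrinsics K: fx=605.7, fy=690.9, cx=308.5, cy=254.0
Marker side s = 0.139 m; corners in marker frame (Z=0):
  M0 = (-0.0695, +0.0695, 0)
  M1 = (+0.0695, +0.0695, 0)
  M2 = (+0.0695, -0.0695, 0)
  M3 = (-0.0695, -0.0695, 0)
Detected image corners:
  c0 = (185.069969, 197.413779) px
  c1 = (311.791799, 204.233564) px
  c2 = (345.434151, 9.246262) px
  c3 = (217.872745, 31.169086) px
Planar DLT: solve 8×8 A·h = b for H (H[2,2]=1):
  H  [+608.48374 -306.20357 +260.23068]
  H  [-183.85715 +1262.97403 +109.22198]
  H  [-1.15551 -0.25443 +1.00000]
B = K⁻¹H; ‖b₁‖=1.974444, ‖b₂‖=1.974444; λ = 2/(‖b₁‖+‖b₂‖) = 0.506472, sign → tz>0 ⇒ λ=+0.506472
r₁ = λ·B[:,0] = (+0.80687,+0.08037,-0.58523); r₂ = λ·B[:,1] = (-0.19041,+0.97321,-0.12886)
r₃ = r₁×r₂ = (+0.55920,+0.21541,+0.80056); SVD([r₁ r₂ r₃]) → R = UVᵀ:
  R  [+0.80687 -0.19041 +0.55920]
  R  [+0.08037 +0.97321 +0.21541]
  R  [-0.58523 -0.12886 +0.80056]
t = (-0.04036, -0.10613, +0.50647) m
tr R = 2.580647; θ = arccos((tr R − 1)/2) = 0.659460 rad = 37.784°
axis k = ((R−Rᵀ)₃₂, (R−Rᵀ)₁₃, (R−Rᵀ)₂₁) / (2 sinθ) = (-0.280949, +0.933936, +0.220977)
rvec = θ·k = (-0.185275, +0.615893, +0.145725)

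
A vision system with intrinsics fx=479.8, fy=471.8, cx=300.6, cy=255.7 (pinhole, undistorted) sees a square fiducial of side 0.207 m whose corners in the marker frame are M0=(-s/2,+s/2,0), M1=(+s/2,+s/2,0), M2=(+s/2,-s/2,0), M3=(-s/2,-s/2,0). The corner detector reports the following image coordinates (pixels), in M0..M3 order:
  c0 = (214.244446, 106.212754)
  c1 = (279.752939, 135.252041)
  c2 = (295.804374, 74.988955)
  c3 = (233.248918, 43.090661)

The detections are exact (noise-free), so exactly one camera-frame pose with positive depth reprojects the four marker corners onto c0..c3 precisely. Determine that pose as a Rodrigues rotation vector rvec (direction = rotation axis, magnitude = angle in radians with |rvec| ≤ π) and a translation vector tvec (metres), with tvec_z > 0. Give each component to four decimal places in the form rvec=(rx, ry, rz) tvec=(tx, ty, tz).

rvec=(-0.1458, -0.4535, 0.2735) tvec=(-0.1275, -0.4917, 1.3992)

Intrinsics K: fx=479.8, fy=471.8, cx=300.6, cy=255.7
Marker side s = 0.207 m; corners in marker frame (Z=0):
  M0 = (-0.1035, +0.1035, 0)
  M1 = (+0.1035, +0.1035, 0)
  M2 = (+0.1035, -0.1035, 0)
  M3 = (-0.1035, -0.1035, 0)
Detected image corners:
  c0 = (214.244446, 106.212754) px
  c1 = (279.752939, 135.252041) px
  c2 = (295.804374, 74.988955) px
  c3 = (233.248918, 43.090661) px
Planar DLT: solve 8×8 A·h = b for H (H[2,2]=1):
  H  [+384.45946 -120.84747 +256.86642]
  H  [+173.73346 +285.03309 +89.89567]
  H  [+0.29414 -0.14227 +1.00000]
B = K⁻¹H; ‖b₁‖=0.714719, ‖b₂‖=0.714719; λ = 2/(‖b₁‖+‖b₂‖) = 1.399152, sign → tz>0 ⇒ λ=+1.399152
r₁ = λ·B[:,0] = (+0.86329,+0.29217,+0.41155); r₂ = λ·B[:,1] = (-0.22769,+0.95317,-0.19906)
r₃ = r₁×r₂ = (-0.45044,+0.07814,+0.88938); SVD([r₁ r₂ r₃]) → R = UVᵀ:
  R  [+0.86329 -0.22769 -0.45044]
  R  [+0.29217 +0.95317 +0.07814]
  R  [+0.41155 -0.19906 +0.88938]
t = (-0.12753, -0.49170, +1.39915) m
tr R = 2.705834; θ = arccos((tr R − 1)/2) = 0.549248 rad = 31.470°
axis k = ((R−Rᵀ)₃₂, (R−Rᵀ)₁₃, (R−Rᵀ)₂₁) / (2 sinθ) = (-0.265500, -0.825591, +0.497905)
rvec = θ·k = (-0.145825, -0.453455, +0.273473)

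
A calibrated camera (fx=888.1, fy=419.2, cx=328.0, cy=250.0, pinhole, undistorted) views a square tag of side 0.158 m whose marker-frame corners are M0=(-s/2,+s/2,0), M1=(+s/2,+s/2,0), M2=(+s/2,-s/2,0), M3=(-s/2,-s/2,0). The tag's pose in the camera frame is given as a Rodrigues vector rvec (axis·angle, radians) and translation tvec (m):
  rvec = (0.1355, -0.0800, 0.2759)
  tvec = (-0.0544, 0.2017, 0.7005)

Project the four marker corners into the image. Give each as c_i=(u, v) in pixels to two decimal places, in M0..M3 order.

Intrinsics K: fx=888.1, fy=419.2, cx=328.0, cy=250.0
Marker side s = 0.158 m; corners in marker frame (Z=0):
  M0 = (-0.0790, +0.0790, 0)
  M1 = (+0.0790, +0.0790, 0)
  M2 = (+0.0790, -0.0790, 0)
  M3 = (-0.0790, -0.0790, 0)
rvec = (0.1355, -0.0800, 0.2759), |rvec| = θ = 0.31762 rad = 18.198°
Rodrigues: sinθ=0.31230, 1−cosθ=0.05002; R = I + sinθ·[k]× + (1−cosθ)·[k]×²:
    [+0.95909 -0.27666 -0.06013]
    [+0.26591 +0.95316 -0.14418]
    [+0.09720 +0.12229 +0.98772]
t = (-0.0544, 0.2017, 0.7005) m
M0: Pc = R·M0+t = (-0.15202, +0.25599, +0.70248); u = 888.1·(-0.15202)/0.70248 + 328.0 = 135.8068, v = 419.2·(+0.25599)/0.70248 + 250.0 = 402.7612
M1: Pc = R·M1+t = (-0.00049, +0.29801, +0.71784); u = 888.1·(-0.00049)/0.71784 + 328.0 = 327.3958, v = 419.2·(+0.29801)/0.71784 + 250.0 = 424.0280
M2: Pc = R·M2+t = (+0.04322, +0.14741, +0.69852); u = 888.1·(+0.04322)/0.69852 + 328.0 = 382.9550, v = 419.2·(+0.14741)/0.69852 + 250.0 = 338.4634
M3: Pc = R·M3+t = (-0.10831, +0.10539, +0.68316); u = 888.1·(-0.10831)/0.68316 + 328.0 = 187.1962, v = 419.2·(+0.10539)/0.68316 + 250.0 = 314.6716

c0=(135.81, 402.76) c1=(327.40, 424.03) c2=(382.96, 338.46) c3=(187.20, 314.67)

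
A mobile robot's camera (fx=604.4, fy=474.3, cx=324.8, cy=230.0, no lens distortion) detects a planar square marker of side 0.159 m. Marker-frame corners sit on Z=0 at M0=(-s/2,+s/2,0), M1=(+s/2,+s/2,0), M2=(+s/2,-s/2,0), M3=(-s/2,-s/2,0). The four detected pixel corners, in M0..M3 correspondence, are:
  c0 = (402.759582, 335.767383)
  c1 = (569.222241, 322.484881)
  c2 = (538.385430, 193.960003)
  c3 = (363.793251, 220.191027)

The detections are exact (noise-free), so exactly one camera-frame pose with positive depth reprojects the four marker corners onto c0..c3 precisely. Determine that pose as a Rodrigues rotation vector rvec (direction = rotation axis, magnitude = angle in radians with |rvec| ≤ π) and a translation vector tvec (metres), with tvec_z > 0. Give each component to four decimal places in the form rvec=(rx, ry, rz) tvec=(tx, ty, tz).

rvec=(0.2863, 0.3199, -0.2279) tvec=(0.1316, 0.0485, 0.5669)

Intrinsics K: fx=604.4, fy=474.3, cx=324.8, cy=230.0
Marker side s = 0.159 m; corners in marker frame (Z=0):
  M0 = (-0.0795, +0.0795, 0)
  M1 = (+0.0795, +0.0795, 0)
  M2 = (+0.0795, -0.0795, 0)
  M3 = (-0.0795, -0.0795, 0)
Detected image corners:
  c0 = (402.759582, 335.767383) px
  c1 = (569.222241, 322.484881) px
  c2 = (538.385430, 193.960003) px
  c3 = (363.793251, 220.191027) px
Planar DLT: solve 8×8 A·h = b for H (H[2,2]=1):
  H  [+791.04802 +418.63427 +465.06674]
  H  [-283.44562 +878.92058 +270.62040]
  H  [-0.59887 +0.42240 +1.00000]
B = K⁻¹H; ‖b₁‖=1.764088, ‖b₂‖=1.764088; λ = 2/(‖b₁‖+‖b₂‖) = 0.566865, sign → tz>0 ⇒ λ=+0.566865
r₁ = λ·B[:,0] = (+0.92435,-0.17414,-0.33948); r₂ = λ·B[:,1] = (+0.26396,+0.93434,+0.23944)
r₃ = r₁×r₂ = (+0.27549,-0.31094,+0.90963); SVD([r₁ r₂ r₃]) → R = UVᵀ:
  R  [+0.92435 +0.26396 +0.27549]
  R  [-0.17414 +0.93434 -0.31094]
  R  [-0.33948 +0.23944 +0.90963]
t = (+0.13156, +0.04855, +0.56687) m
tr R = 2.768322; θ = arccos((tr R − 1)/2) = 0.486101 rad = 27.852°
axis k = ((R−Rᵀ)₃₂, (R−Rᵀ)₁₃, (R−Rᵀ)₂₁) / (2 sinθ) = (+0.589043, +0.658165, -0.468879)
rvec = θ·k = (+0.286335, +0.319935, -0.227923)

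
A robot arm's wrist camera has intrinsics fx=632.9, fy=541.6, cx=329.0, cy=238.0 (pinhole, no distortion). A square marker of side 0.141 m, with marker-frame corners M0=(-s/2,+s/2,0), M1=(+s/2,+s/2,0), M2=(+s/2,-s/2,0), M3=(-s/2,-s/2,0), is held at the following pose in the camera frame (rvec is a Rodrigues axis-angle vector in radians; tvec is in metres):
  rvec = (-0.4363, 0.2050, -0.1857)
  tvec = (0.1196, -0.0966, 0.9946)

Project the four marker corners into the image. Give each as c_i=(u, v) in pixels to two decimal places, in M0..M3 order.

Intrinsics K: fx=632.9, fy=541.6, cx=329.0, cy=238.0
Marker side s = 0.141 m; corners in marker frame (Z=0):
  M0 = (-0.0705, +0.0705, 0)
  M1 = (+0.0705, +0.0705, 0)
  M2 = (+0.0705, -0.0705, 0)
  M3 = (-0.0705, -0.0705, 0)
rvec = (-0.4363, 0.2050, -0.1857), |rvec| = θ = 0.51659 rad = 29.599°
Rodrigues: sinθ=0.49392, 1−cosθ=0.13049; R = I + sinθ·[k]× + (1−cosθ)·[k]×²:
    [+0.96259 +0.13381 +0.23562]
    [-0.22128 +0.89006 +0.39854]
    [-0.15639 -0.43577 +0.88637]
t = (0.1196, -0.0966, 0.9946) m
M0: Pc = R·M0+t = (+0.06117, -0.01825, +0.97490); u = 632.9·(+0.06117)/0.97490 + 329.0 = 368.7120, v = 541.6·(-0.01825)/0.97490 + 238.0 = 227.8611
M1: Pc = R·M1+t = (+0.19690, -0.04945, +0.95285); u = 632.9·(+0.19690)/0.95285 + 329.0 = 459.7817, v = 541.6·(-0.04945)/0.95285 + 238.0 = 209.8918
M2: Pc = R·M2+t = (+0.17803, -0.17495, +1.01430); u = 632.9·(+0.17803)/1.01430 + 329.0 = 440.0861, v = 541.6·(-0.17495)/1.01430 + 238.0 = 144.5828
M3: Pc = R·M3+t = (+0.04230, -0.14375, +1.03635); u = 632.9·(+0.04230)/1.03635 + 329.0 = 354.8349, v = 541.6·(-0.14375)/1.03635 + 238.0 = 162.8764

c0=(368.71, 227.86) c1=(459.78, 209.89) c2=(440.09, 144.58) c3=(354.83, 162.88)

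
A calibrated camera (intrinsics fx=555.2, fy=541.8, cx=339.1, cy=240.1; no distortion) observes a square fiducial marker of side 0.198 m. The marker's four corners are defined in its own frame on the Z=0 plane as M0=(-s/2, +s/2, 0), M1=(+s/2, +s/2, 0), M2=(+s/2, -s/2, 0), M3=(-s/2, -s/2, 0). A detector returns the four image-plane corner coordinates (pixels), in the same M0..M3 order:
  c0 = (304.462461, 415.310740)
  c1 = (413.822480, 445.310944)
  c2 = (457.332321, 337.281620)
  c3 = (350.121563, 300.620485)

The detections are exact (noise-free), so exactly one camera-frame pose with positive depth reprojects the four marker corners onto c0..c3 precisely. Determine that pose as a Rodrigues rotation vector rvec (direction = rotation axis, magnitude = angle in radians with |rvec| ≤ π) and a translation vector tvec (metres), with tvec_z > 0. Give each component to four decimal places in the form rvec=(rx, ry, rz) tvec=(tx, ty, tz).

rvec=(0.0683, -0.2610, 0.3646) tvec=(0.0707, 0.2231, 0.8944)

Intrinsics K: fx=555.2, fy=541.8, cx=339.1, cy=240.1
Marker side s = 0.198 m; corners in marker frame (Z=0):
  M0 = (-0.0990, +0.0990, 0)
  M1 = (+0.0990, +0.0990, 0)
  M2 = (+0.0990, -0.0990, 0)
  M3 = (-0.0990, -0.0990, 0)
Detected image corners:
  c0 = (304.462461, 415.310740) px
  c1 = (413.822480, 445.310944) px
  c2 = (457.332321, 337.281620) px
  c3 = (350.121563, 300.620485) px
Planar DLT: solve 8×8 A·h = b for H (H[2,2]=1):
  H  [+659.68296 -216.81820 +382.97206]
  H  [+279.06483 +569.98165 +375.23721]
  H  [+0.29566 +0.02149 +1.00000]
B = K⁻¹H; ‖b₁‖=1.118115, ‖b₂‖=1.118115; λ = 2/(‖b₁‖+‖b₂‖) = 0.894362, sign → tz>0 ⇒ λ=+0.894362
r₁ = λ·B[:,0] = (+0.90117,+0.34348,+0.26443); r₂ = λ·B[:,1] = (-0.36101,+0.93236,+0.01922)
r₃ = r₁×r₂ = (-0.23994,-0.11278,+0.96421); SVD([r₁ r₂ r₃]) → R = UVᵀ:
  R  [+0.90117 -0.36101 -0.23994]
  R  [+0.34348 +0.93236 -0.11278]
  R  [+0.26443 +0.01922 +0.96421]
t = (+0.07067, +0.22307, +0.89436) m
tr R = 2.797745; θ = arccos((tr R − 1)/2) = 0.453606 rad = 25.990°
axis k = ((R−Rᵀ)₃₂, (R−Rᵀ)₁₃, (R−Rᵀ)₂₁) / (2 sinθ) = (+0.150614, -0.575489, +0.803821)
rvec = θ·k = (+0.068319, -0.261046, +0.364618)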